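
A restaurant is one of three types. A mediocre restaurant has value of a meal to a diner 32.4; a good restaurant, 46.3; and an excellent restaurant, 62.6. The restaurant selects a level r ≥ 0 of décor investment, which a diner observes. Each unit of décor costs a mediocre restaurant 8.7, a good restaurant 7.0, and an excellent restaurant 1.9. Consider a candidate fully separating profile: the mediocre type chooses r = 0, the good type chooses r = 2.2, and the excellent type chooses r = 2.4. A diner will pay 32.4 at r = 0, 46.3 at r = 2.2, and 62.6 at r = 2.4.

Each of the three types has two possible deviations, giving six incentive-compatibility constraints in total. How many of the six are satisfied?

Excellent (own payoff 62.6 − 1.9×2.4 = 58.04): to r=0 gives 32.4 → no gain ✓; to r=2.2 gives 46.3 − 1.9×2.2 = 42.12 → no gain ✓.
Mediocre (own payoff 32.4): to r=2.2 gives 46.3 − 8.7×2.2 = 27.16 → no gain ✓; to r=2.4 gives 62.6 − 8.7×2.4 = 41.72 → profitable ✗.
Good (own payoff 46.3 − 7.0×2.2 = 30.9): to r=0 gives 32.4 → profitable ✗; to r=2.4 gives 62.6 − 7.0×2.4 = 45.8 → profitable ✗.
3 of the 6 constraints hold; not an equilibrium.

3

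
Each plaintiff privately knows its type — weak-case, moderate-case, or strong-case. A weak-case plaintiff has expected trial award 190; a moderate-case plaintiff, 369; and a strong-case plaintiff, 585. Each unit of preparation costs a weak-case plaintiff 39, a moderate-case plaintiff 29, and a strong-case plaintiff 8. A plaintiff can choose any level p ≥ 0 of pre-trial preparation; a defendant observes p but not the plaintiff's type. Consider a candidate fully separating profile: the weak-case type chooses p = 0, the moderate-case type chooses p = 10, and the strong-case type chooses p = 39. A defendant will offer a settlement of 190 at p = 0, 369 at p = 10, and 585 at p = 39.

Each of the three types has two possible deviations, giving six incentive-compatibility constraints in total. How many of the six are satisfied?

4

Weak-case (own payoff 190): to p=10 gives 369 − 39×10 = -21 → no gain ✓; to p=39 gives 585 − 39×39 = -936 → no gain ✓.
Strong-case (own payoff 585 − 8×39 = 273): to p=0 gives 190 → no gain ✓; to p=10 gives 369 − 8×10 = 289 → profitable ✗.
Moderate-case (own payoff 369 − 29×10 = 79): to p=0 gives 190 → profitable ✗; to p=39 gives 585 − 29×39 = -546 → no gain ✓.
4 of the 6 constraints hold; not an equilibrium.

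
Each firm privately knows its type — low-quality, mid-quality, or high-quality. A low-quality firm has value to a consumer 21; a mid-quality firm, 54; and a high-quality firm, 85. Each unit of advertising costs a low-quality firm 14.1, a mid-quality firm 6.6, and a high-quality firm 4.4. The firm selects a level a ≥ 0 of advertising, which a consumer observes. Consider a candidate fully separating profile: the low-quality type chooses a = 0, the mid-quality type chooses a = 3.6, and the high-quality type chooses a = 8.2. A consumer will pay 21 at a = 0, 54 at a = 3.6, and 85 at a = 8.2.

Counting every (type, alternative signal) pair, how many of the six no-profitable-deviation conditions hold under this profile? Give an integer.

5

Mid-quality (own payoff 54 − 6.6×3.6 = 30.24): to a=0 gives 21 → no gain ✓; to a=8.2 gives 85 − 6.6×8.2 = 30.88 → profitable ✗.
High-quality (own payoff 85 − 4.4×8.2 = 48.92): to a=0 gives 21 → no gain ✓; to a=3.6 gives 54 − 4.4×3.6 = 38.16 → no gain ✓.
Low-quality (own payoff 21): to a=3.6 gives 54 − 14.1×3.6 = 3.24 → no gain ✓; to a=8.2 gives 85 − 14.1×8.2 = -30.62 → no gain ✓.
5 of the 6 constraints hold; not an equilibrium.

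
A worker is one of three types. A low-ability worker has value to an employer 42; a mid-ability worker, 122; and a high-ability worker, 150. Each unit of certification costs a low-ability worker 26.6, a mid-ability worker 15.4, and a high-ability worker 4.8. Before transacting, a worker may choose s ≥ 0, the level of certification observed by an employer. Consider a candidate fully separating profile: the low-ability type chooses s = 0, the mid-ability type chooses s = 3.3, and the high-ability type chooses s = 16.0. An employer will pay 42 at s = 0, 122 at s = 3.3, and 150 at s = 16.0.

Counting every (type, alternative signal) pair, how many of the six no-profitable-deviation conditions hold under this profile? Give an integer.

High-ability (own payoff 150 − 4.8×16.0 = 73.2): to s=0 gives 42 → no gain ✓; to s=3.3 gives 122 − 4.8×3.3 = 106.16 → profitable ✗.
Mid-ability (own payoff 122 − 15.4×3.3 = 71.18): to s=0 gives 42 → no gain ✓; to s=16.0 gives 150 − 15.4×16.0 = -96.4 → no gain ✓.
Low-ability (own payoff 42): to s=3.3 gives 122 − 26.6×3.3 = 34.22 → no gain ✓; to s=16.0 gives 150 − 26.6×16.0 = -275.6 → no gain ✓.
5 of the 6 constraints hold; not an equilibrium.

5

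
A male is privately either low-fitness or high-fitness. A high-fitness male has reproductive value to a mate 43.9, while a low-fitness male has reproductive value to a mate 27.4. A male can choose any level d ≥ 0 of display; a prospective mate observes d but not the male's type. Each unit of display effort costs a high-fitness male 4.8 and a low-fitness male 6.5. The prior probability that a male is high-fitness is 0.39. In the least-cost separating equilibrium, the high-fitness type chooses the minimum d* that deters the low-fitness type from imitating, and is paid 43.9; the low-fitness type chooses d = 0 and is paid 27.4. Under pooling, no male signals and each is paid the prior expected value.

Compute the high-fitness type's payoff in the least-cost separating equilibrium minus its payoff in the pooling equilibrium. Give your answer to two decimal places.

Least-cost separating signal: d* solves 27.4 = 43.9 − 6.5·d*, so d* = (43.9 − 27.4)/6.5 ≈ 2.5385.
High-fitness type's separating payoff: 43.9 − 4.8 × d* = 43.9 − 4.8 × (43.9 − 27.4)/6.5 = 43.9 − 79.2/6.5 ≈ 31.7154.
Pooling payoff: 0.39 × 43.9 + 0.61 × 27.4 = 33.835.
Difference: 31.7154 − 33.835 = -2.1196, i.e. -2.12 to two decimal places.
The high-fitness type would prefer the pooling outcome.

-2.12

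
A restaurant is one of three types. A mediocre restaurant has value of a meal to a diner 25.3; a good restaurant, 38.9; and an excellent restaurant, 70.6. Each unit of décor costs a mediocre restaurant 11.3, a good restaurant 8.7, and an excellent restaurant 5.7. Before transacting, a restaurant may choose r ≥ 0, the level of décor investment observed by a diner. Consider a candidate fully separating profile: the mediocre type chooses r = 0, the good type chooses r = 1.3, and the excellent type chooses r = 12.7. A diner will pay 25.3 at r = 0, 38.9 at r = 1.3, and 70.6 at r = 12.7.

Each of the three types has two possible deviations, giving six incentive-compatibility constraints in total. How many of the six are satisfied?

4

Good (own payoff 38.9 − 8.7×1.3 = 27.59): to r=0 gives 25.3 → no gain ✓; to r=12.7 gives 70.6 − 8.7×12.7 = -39.89 → no gain ✓.
Mediocre (own payoff 25.3): to r=1.3 gives 38.9 − 11.3×1.3 = 24.21 → no gain ✓; to r=12.7 gives 70.6 − 11.3×12.7 = -72.91 → no gain ✓.
Excellent (own payoff 70.6 − 5.7×12.7 = -1.79): to r=0 gives 25.3 → profitable ✗; to r=1.3 gives 38.9 − 5.7×1.3 = 31.49 → profitable ✗.
4 of the 6 constraints hold; not an equilibrium.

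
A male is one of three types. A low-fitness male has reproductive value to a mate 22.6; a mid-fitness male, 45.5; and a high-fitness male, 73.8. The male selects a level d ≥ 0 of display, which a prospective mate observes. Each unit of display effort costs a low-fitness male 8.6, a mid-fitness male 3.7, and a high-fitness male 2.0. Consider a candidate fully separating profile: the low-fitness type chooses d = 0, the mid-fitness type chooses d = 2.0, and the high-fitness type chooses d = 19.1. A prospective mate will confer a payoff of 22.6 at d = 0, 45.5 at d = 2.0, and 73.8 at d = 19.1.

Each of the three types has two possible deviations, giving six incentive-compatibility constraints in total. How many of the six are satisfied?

High-fitness (own payoff 73.8 − 2.0×19.1 = 35.6): to d=0 gives 22.6 → no gain ✓; to d=2.0 gives 45.5 − 2.0×2.0 = 41.5 → profitable ✗.
Mid-fitness (own payoff 45.5 − 3.7×2.0 = 38.1): to d=0 gives 22.6 → no gain ✓; to d=19.1 gives 73.8 − 3.7×19.1 = 3.13 → no gain ✓.
Low-fitness (own payoff 22.6): to d=2.0 gives 45.5 − 8.6×2.0 = 28.3 → profitable ✗; to d=19.1 gives 73.8 − 8.6×19.1 = -90.46 → no gain ✓.
4 of the 6 constraints hold; not an equilibrium.

4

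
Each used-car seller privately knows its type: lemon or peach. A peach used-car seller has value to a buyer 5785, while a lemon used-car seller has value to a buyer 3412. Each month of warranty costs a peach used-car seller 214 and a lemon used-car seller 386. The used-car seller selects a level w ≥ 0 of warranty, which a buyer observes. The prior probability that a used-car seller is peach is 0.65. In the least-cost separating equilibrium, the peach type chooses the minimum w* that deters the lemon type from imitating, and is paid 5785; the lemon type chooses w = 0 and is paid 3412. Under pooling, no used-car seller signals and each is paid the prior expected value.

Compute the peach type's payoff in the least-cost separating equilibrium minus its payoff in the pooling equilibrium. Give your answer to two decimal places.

Least-cost separating signal: w* solves 3412 = 5785 − 386·w*, so w* = (5785 − 3412)/386 ≈ 6.1477.
Peach type's separating payoff: 5785 − 214 × w* = 5785 − 214 × (5785 − 3412)/386 = 5785 − 507822/386 ≈ 4469.3990.
Pooling payoff: 0.65 × 5785 + 0.35 × 3412 = 4954.45.
Difference: 4469.3990 − 4954.45 = -485.051, i.e. -485.05 to two decimal places.
The peach type would prefer the pooling outcome.

-485.05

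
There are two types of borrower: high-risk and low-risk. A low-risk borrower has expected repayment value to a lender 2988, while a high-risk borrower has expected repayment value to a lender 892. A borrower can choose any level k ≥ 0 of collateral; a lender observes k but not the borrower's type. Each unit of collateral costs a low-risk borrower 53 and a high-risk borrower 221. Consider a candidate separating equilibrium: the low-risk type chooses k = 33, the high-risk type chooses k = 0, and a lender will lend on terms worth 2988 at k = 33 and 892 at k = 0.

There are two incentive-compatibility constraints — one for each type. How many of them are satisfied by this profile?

Low-risk type: signal → 2988 − 53 × 33 = 1239; deviate to 0 → 892. IC holds (1239 ≥ 892).
High-risk type: stay at 0 → 892; mimic → 2988 − 221 × 33 = -4305. IC holds (892 ≥ -4305).
2 of 2 constraints hold, so this is a separating equilibrium.

2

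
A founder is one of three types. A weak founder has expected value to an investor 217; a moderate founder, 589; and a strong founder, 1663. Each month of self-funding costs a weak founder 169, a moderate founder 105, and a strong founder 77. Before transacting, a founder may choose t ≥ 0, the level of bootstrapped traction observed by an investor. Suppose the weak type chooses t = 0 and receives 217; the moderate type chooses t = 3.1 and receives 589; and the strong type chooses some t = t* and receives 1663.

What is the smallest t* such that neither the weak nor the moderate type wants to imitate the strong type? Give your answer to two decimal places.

13.33

Weak type (on-path payoff 217) won't mimic when 217 ≥ 1663 − 169·t*, i.e. t* ≥ 8.56.
Moderate type (on-path payoff 589 − 105×3.1 = 263.5) won't mimic when 263.5 ≥ 1663 − 105·t*, i.e. t* ≥ 13.33.
Both must hold, so t* = max(8.56, 13.33) = 13.33. The moderate type's constraint binds.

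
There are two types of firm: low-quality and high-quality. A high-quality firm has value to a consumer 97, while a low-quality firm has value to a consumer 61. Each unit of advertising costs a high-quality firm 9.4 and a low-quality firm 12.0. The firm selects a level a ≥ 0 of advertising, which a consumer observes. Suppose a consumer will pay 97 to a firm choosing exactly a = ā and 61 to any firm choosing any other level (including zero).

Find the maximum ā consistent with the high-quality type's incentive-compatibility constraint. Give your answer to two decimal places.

3.83

Choosing ā yields the high-quality type 97 − 9.4·ā; choosing zero yields 61.
The high-quality type is indifferent at 97 − 9.4·ā = 61, i.e. ā = (97 − 61) / 9.4 ≈ 3.83.
For any ā above 3.83 the high-quality type would rather pool at zero, so separation collapses.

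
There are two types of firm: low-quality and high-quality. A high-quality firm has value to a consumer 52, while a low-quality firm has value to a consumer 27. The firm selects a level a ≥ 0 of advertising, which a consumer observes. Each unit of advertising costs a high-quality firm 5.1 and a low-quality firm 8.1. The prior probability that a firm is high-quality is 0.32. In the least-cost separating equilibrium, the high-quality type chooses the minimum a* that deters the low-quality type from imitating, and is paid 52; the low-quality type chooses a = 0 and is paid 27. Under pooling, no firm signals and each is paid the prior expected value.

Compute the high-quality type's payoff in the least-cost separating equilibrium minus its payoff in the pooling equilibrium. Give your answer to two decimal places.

1.26

Least-cost separating signal: a* solves 27 = 52 − 8.1·a*, so a* = (52 − 27)/8.1 ≈ 3.0864.
High-quality type's separating payoff: 52 − 5.1 × a* = 52 − 5.1 × (52 − 27)/8.1 = 52 − 127.5/8.1 ≈ 36.2593.
Pooling payoff: 0.32 × 52 + 0.68 × 27 = 35.
Difference: 36.2593 − 35 = 1.2593, i.e. 1.26 to two decimal places.
The high-quality type prefers to separate.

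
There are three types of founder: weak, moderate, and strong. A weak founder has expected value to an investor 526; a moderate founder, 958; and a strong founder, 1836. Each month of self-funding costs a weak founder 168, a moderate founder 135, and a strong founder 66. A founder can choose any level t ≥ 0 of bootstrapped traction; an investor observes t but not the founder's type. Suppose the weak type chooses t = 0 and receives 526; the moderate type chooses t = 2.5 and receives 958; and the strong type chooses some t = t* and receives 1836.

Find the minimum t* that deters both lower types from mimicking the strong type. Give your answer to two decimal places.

9.00

Weak type (on-path payoff 526) won't mimic when 526 ≥ 1836 − 168·t*, i.e. t* ≥ 7.80.
Moderate type (on-path payoff 958 − 135×2.5 = 620.5) won't mimic when 620.5 ≥ 1836 − 135·t*, i.e. t* ≥ 9.00.
Both must hold, so t* = max(7.80, 9.00) = 9.00. The moderate type's constraint binds.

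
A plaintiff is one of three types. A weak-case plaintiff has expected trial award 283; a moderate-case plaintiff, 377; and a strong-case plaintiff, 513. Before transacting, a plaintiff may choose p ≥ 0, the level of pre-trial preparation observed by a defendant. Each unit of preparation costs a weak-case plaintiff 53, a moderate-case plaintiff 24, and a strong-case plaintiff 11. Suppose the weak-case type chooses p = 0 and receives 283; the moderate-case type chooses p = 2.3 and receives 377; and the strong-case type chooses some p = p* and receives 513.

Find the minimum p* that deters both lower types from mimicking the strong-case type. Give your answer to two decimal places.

Moderate-case type (on-path payoff 377 − 24×2.3 = 321.8) won't mimic when 321.8 ≥ 513 − 24·p*, i.e. p* ≥ 7.97.
Weak-case type (on-path payoff 283) won't mimic when 283 ≥ 513 − 53·p*, i.e. p* ≥ 4.34.
Both must hold, so p* = max(4.34, 7.97) = 7.97. The moderate-case type's constraint binds.

7.97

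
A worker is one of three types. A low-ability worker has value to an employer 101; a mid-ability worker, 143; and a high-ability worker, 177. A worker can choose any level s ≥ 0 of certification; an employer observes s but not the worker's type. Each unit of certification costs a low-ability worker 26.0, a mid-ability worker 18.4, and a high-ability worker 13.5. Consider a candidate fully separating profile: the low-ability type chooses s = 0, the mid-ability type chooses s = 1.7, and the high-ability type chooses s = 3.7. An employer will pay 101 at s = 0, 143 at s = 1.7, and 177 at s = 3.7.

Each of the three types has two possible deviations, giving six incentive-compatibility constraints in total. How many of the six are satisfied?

Mid-ability (own payoff 143 − 18.4×1.7 = 111.72): to s=0 gives 101 → no gain ✓; to s=3.7 gives 177 − 18.4×3.7 = 108.92 → no gain ✓.
High-ability (own payoff 177 − 13.5×3.7 = 127.05): to s=0 gives 101 → no gain ✓; to s=1.7 gives 143 − 13.5×1.7 = 120.05 → no gain ✓.
Low-ability (own payoff 101): to s=1.7 gives 143 − 26.0×1.7 = 98.8 → no gain ✓; to s=3.7 gives 177 − 26.0×3.7 = 80.8 → no gain ✓.
6 of the 6 constraints hold; this profile is a separating equilibrium.

6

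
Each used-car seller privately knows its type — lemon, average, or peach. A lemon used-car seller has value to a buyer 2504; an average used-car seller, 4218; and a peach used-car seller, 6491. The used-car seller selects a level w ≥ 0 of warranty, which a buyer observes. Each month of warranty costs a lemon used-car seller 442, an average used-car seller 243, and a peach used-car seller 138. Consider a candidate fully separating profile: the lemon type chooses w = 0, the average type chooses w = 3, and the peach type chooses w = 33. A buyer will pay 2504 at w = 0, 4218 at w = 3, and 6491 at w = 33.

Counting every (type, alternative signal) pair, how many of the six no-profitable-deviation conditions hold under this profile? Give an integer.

Peach (own payoff 6491 − 138×33 = 1937): to w=0 gives 2504 → profitable ✗; to w=3 gives 4218 − 138×3 = 3804 → profitable ✗.
Average (own payoff 4218 − 243×3 = 3489): to w=0 gives 2504 → no gain ✓; to w=33 gives 6491 − 243×33 = -1528 → no gain ✓.
Lemon (own payoff 2504): to w=3 gives 4218 − 442×3 = 2892 → profitable ✗; to w=33 gives 6491 − 442×33 = -8095 → no gain ✓.
3 of the 6 constraints hold; not an equilibrium.

3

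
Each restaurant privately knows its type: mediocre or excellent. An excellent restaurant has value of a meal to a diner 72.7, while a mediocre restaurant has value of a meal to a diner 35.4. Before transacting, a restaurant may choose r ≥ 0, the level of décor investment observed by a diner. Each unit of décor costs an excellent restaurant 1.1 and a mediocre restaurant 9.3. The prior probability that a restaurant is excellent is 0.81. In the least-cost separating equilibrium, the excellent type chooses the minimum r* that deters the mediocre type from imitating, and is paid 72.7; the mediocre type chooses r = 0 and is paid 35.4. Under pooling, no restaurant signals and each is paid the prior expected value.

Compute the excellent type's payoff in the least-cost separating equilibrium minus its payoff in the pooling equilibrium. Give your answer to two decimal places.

Least-cost separating signal: r* solves 35.4 = 72.7 − 9.3·r*, so r* = (72.7 − 35.4)/9.3 ≈ 4.0108.
Excellent type's separating payoff: 72.7 − 1.1 × r* = 72.7 − 1.1 × (72.7 − 35.4)/9.3 = 72.7 − 41.03/9.3 ≈ 68.2882.
Pooling payoff: 0.81 × 72.7 + 0.19 × 35.4 = 65.613.
Difference: 68.2882 − 65.613 = 2.6752, i.e. 2.68 to two decimal places.
The excellent type prefers to separate.

2.68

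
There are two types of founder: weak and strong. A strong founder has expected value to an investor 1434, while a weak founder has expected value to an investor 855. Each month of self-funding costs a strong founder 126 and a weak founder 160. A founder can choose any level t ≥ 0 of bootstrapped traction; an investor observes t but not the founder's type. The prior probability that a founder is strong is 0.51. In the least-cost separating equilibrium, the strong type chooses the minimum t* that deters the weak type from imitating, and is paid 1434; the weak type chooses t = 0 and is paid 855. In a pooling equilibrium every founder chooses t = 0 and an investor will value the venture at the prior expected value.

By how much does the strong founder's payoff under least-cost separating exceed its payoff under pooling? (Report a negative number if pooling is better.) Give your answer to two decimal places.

Least-cost separating signal: t* solves 855 = 1434 − 160·t*, so t* = (1434 − 855)/160 ≈ 3.6188.
Strong type's separating payoff: 1434 − 126 × t* = 1434 − 126 × (1434 − 855)/160 = 1434 − 72954/160 = 978.0375.
Pooling payoff: 0.51 × 1434 + 0.49 × 855 = 1150.29.
Difference: 978.0375 − 1150.29 = -172.2525, i.e. -172.25 to two decimal places.
The strong type would prefer the pooling outcome.

-172.25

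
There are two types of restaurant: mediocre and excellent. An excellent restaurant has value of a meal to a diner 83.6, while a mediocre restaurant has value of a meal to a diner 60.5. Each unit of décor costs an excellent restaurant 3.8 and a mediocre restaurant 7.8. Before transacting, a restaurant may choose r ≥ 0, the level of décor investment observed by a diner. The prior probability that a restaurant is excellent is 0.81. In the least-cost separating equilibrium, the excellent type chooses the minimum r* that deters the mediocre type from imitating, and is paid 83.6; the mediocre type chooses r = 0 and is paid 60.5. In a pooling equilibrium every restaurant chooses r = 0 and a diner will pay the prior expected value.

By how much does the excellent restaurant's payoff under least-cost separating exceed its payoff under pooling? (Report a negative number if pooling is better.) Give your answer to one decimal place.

Least-cost separating signal: r* solves 60.5 = 83.6 − 7.8·r*, so r* = (83.6 − 60.5)/7.8 ≈ 2.9615.
Excellent type's separating payoff: 83.6 − 3.8 × r* = 83.6 − 3.8 × (83.6 − 60.5)/7.8 = 83.6 − 87.78/7.8 ≈ 72.346.
Pooling payoff: 0.81 × 83.6 + 0.19 × 60.5 = 79.211.
Difference: 72.346 − 79.211 = -6.865, i.e. -6.9 to one decimal place.
The excellent type would prefer the pooling outcome.

-6.9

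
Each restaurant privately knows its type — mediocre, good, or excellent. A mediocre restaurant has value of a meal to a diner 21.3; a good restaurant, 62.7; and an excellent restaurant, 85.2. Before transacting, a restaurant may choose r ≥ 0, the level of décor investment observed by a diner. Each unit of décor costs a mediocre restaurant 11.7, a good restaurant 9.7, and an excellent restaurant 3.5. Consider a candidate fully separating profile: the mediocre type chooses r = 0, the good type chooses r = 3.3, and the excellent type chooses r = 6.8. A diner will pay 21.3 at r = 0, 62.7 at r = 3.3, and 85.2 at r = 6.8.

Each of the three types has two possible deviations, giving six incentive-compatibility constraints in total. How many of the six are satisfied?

5

Excellent (own payoff 85.2 − 3.5×6.8 = 61.4): to r=0 gives 21.3 → no gain ✓; to r=3.3 gives 62.7 − 3.5×3.3 = 51.15 → no gain ✓.
Good (own payoff 62.7 − 9.7×3.3 = 30.69): to r=0 gives 21.3 → no gain ✓; to r=6.8 gives 85.2 − 9.7×6.8 = 19.24 → no gain ✓.
Mediocre (own payoff 21.3): to r=3.3 gives 62.7 − 11.7×3.3 = 24.09 → profitable ✗; to r=6.8 gives 85.2 − 11.7×6.8 = 5.64 → no gain ✓.
5 of the 6 constraints hold; not an equilibrium.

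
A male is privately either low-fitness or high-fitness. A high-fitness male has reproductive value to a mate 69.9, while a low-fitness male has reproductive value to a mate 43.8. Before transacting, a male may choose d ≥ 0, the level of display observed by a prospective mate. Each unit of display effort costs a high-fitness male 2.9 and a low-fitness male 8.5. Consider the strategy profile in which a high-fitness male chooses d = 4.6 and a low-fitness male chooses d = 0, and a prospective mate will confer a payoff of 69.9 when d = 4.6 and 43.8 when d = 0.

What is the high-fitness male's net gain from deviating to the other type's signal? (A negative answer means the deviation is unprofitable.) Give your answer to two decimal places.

Playing d = 4.6 the high-fitness male receives 69.9 − 2.9 × 4.6 = 56.56.
Deviating to d = 0 yields 43.8 instead.
Gain from deviating: 43.8 − 56.56 = -12.76.
The gain is negative, so the high-fitness type's incentive-compatibility constraint is satisfied.

-12.76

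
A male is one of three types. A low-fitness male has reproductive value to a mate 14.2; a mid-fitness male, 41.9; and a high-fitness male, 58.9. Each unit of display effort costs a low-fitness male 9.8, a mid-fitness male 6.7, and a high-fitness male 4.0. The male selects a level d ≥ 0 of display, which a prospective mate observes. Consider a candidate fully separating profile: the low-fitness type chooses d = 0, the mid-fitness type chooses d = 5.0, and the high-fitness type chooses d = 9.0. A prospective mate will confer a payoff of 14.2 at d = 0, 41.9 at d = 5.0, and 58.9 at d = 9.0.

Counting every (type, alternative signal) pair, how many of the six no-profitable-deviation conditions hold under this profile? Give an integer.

5

Low-fitness (own payoff 14.2): to d=5.0 gives 41.9 − 9.8×5.0 = -7.1 → no gain ✓; to d=9.0 gives 58.9 − 9.8×9.0 = -29.3 → no gain ✓.
High-fitness (own payoff 58.9 − 4.0×9.0 = 22.9): to d=0 gives 14.2 → no gain ✓; to d=5.0 gives 41.9 − 4.0×5.0 = 21.9 → no gain ✓.
Mid-fitness (own payoff 41.9 − 6.7×5.0 = 8.4): to d=0 gives 14.2 → profitable ✗; to d=9.0 gives 58.9 − 6.7×9.0 = -1.4 → no gain ✓.
5 of the 6 constraints hold; not an equilibrium.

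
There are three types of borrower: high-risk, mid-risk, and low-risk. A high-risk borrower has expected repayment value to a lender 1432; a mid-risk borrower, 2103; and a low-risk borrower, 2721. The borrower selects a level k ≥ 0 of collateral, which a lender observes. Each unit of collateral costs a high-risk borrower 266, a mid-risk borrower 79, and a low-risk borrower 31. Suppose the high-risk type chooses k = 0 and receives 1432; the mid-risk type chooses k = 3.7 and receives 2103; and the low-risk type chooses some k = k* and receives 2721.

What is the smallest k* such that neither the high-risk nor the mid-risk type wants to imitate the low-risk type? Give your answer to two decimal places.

11.52

Mid-risk type (on-path payoff 2103 − 79×3.7 = 1810.7) won't mimic when 1810.7 ≥ 2721 − 79·k*, i.e. k* ≥ 11.52.
High-risk type (on-path payoff 1432) won't mimic when 1432 ≥ 2721 − 266·k*, i.e. k* ≥ 4.85.
Both must hold, so k* = max(4.85, 11.52) = 11.52. The mid-risk type's constraint binds.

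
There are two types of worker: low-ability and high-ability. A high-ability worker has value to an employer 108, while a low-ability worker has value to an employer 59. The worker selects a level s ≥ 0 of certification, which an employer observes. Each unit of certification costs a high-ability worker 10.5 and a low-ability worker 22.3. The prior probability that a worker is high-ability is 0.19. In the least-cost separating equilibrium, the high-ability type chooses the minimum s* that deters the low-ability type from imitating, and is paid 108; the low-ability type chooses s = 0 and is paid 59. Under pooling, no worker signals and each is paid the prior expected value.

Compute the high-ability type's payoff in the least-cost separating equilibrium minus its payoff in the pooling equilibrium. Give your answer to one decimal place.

16.6

Least-cost separating signal: s* solves 59 = 108 − 22.3·s*, so s* = (108 − 59)/22.3 ≈ 2.1973.
High-ability type's separating payoff: 108 − 10.5 × s* = 108 − 10.5 × (108 − 59)/22.3 = 108 − 514.5/22.3 ≈ 84.928.
Pooling payoff: 0.19 × 108 + 0.81 × 59 = 68.31.
Difference: 84.928 − 68.31 = 16.618, i.e. 16.6 to one decimal place.
The high-ability type prefers to separate.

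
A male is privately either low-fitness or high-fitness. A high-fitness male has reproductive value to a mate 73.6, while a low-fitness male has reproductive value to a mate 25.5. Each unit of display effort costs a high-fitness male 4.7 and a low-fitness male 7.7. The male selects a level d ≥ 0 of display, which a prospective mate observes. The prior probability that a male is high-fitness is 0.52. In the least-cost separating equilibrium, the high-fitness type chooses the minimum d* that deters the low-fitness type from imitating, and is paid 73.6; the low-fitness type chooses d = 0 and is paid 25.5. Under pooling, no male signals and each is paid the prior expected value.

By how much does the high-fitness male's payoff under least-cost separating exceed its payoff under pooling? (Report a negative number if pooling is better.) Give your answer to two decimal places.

-6.27

Least-cost separating signal: d* solves 25.5 = 73.6 − 7.7·d*, so d* = (73.6 − 25.5)/7.7 ≈ 6.2468.
High-fitness type's separating payoff: 73.6 − 4.7 × d* = 73.6 − 4.7 × (73.6 − 25.5)/7.7 = 73.6 − 226.07/7.7 ≈ 44.2403.
Pooling payoff: 0.52 × 73.6 + 0.48 × 25.5 = 50.512.
Difference: 44.2403 − 50.512 = -6.2717, i.e. -6.27 to two decimal places.
The high-fitness type would prefer the pooling outcome.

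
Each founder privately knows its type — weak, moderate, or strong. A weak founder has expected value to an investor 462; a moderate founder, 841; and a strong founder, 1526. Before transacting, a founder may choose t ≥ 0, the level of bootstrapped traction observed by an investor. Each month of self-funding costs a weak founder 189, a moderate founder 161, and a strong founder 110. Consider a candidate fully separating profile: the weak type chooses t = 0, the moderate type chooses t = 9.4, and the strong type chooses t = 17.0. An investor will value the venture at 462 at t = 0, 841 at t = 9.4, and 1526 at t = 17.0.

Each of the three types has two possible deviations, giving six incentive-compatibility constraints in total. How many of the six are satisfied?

3

Weak (own payoff 462): to t=9.4 gives 841 − 189×9.4 = -935.6 → no gain ✓; to t=17.0 gives 1526 − 189×17.0 = -1687 → no gain ✓.
Moderate (own payoff 841 − 161×9.4 = -672.4): to t=0 gives 462 → profitable ✗; to t=17.0 gives 1526 − 161×17.0 = -1211 → no gain ✓.
Strong (own payoff 1526 − 110×17.0 = -344): to t=0 gives 462 → profitable ✗; to t=9.4 gives 841 − 110×9.4 = -193 → profitable ✗.
3 of the 6 constraints hold; not an equilibrium.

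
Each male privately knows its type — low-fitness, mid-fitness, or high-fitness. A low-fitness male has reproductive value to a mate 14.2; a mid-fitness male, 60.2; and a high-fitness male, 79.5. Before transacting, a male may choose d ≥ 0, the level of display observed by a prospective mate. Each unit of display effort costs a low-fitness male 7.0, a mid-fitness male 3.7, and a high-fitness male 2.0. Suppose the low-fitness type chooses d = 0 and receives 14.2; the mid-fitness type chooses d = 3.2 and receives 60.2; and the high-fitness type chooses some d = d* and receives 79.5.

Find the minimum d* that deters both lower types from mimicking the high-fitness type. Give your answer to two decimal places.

Low-fitness type (on-path payoff 14.2) won't mimic when 14.2 ≥ 79.5 − 7.0·d*, i.e. d* ≥ 9.33.
Mid-fitness type (on-path payoff 60.2 − 3.7×3.2 = 48.36) won't mimic when 48.36 ≥ 79.5 − 3.7·d*, i.e. d* ≥ 8.42.
Both must hold, so d* = max(9.33, 8.42) = 9.33. The low-fitness type's constraint binds.

9.33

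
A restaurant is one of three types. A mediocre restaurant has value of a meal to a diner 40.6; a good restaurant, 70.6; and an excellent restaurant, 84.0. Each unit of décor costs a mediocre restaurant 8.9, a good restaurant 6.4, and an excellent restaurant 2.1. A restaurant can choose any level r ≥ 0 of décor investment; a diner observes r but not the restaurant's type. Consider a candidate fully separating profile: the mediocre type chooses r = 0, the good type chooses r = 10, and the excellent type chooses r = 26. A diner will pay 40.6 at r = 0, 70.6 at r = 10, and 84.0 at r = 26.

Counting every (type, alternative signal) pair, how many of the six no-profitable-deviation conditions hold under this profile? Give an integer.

Excellent (own payoff 84.0 − 2.1×26 = 29.4): to r=0 gives 40.6 → profitable ✗; to r=10 gives 70.6 − 2.1×10 = 49.6 → profitable ✗.
Good (own payoff 70.6 − 6.4×10 = 6.6): to r=0 gives 40.6 → profitable ✗; to r=26 gives 84.0 − 6.4×26 = -82.4 → no gain ✓.
Mediocre (own payoff 40.6): to r=10 gives 70.6 − 8.9×10 = -18.4 → no gain ✓; to r=26 gives 84.0 − 8.9×26 = -147.4 → no gain ✓.
3 of the 6 constraints hold; not an equilibrium.

3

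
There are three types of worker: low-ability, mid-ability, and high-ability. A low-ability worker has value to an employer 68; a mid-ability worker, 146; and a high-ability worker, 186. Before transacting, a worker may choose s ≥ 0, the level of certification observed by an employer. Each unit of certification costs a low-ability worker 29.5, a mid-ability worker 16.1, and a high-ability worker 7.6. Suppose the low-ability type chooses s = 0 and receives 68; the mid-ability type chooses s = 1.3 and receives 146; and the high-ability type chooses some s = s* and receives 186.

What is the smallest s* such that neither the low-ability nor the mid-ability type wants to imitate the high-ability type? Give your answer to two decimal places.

4.00

Mid-ability type (on-path payoff 146 − 16.1×1.3 = 125.07) won't mimic when 125.07 ≥ 186 − 16.1·s*, i.e. s* ≥ 3.78.
Low-ability type (on-path payoff 68) won't mimic when 68 ≥ 186 − 29.5·s*, i.e. s* ≥ 4.00.
Both must hold, so s* = max(4.00, 3.78) = 4.00. The low-ability type's constraint binds.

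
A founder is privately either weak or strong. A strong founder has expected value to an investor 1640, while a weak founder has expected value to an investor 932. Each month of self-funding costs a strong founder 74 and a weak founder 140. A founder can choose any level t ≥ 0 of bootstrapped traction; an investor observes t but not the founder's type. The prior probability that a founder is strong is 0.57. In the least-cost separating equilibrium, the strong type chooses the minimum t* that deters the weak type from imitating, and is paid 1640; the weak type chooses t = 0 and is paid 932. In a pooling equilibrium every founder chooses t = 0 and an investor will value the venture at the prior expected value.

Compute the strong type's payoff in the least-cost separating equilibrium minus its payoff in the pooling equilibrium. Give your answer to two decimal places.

-69.79

Least-cost separating signal: t* solves 932 = 1640 − 140·t*, so t* = (1640 − 932)/140 ≈ 5.0571.
Strong type's separating payoff: 1640 − 74 × t* = 1640 − 74 × (1640 − 932)/140 = 1640 − 52392/140 ≈ 1265.7714.
Pooling payoff: 0.57 × 1640 + 0.43 × 932 = 1335.56.
Difference: 1265.7714 − 1335.56 = -69.7886, i.e. -69.79 to two decimal places.
The strong type would prefer the pooling outcome.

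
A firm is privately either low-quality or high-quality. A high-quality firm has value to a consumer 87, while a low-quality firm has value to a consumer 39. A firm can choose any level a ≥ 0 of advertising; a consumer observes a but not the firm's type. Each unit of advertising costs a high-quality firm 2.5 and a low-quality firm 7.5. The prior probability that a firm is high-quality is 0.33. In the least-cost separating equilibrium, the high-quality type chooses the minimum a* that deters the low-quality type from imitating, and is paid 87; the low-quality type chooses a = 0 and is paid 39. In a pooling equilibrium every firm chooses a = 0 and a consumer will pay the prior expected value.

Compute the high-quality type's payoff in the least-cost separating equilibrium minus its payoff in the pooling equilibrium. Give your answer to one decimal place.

16.2

Least-cost separating signal: a* solves 39 = 87 − 7.5·a*, so a* = (87 − 39)/7.5 = 6.4.
High-quality type's separating payoff: 87 − 2.5 × a* = 87 − 2.5 × (87 − 39)/7.5 = 87 − 120/7.5 = 71.
Pooling payoff: 0.33 × 87 + 0.67 × 39 = 54.84.
Difference: 71 − 54.84 = 16.16, i.e. 16.2 to one decimal place.
The high-quality type prefers to separate.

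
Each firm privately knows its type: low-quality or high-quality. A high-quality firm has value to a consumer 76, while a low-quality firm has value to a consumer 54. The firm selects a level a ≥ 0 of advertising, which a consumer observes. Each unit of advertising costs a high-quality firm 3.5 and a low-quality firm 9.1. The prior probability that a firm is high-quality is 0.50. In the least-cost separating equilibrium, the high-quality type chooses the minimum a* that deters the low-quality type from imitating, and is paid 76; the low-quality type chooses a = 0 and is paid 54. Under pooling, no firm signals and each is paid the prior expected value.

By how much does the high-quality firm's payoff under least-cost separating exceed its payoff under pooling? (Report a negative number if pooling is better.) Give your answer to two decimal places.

2.54

Least-cost separating signal: a* solves 54 = 76 − 9.1·a*, so a* = (76 − 54)/9.1 ≈ 2.4176.
High-quality type's separating payoff: 76 − 3.5 × a* = 76 − 3.5 × (76 − 54)/9.1 = 76 − 77/9.1 ≈ 67.5385.
Pooling payoff: 0.50 × 76 + 0.50 × 54 = 65.
Difference: 67.5385 − 65 = 2.5385, i.e. 2.54 to two decimal places.
The high-quality type prefers to separate.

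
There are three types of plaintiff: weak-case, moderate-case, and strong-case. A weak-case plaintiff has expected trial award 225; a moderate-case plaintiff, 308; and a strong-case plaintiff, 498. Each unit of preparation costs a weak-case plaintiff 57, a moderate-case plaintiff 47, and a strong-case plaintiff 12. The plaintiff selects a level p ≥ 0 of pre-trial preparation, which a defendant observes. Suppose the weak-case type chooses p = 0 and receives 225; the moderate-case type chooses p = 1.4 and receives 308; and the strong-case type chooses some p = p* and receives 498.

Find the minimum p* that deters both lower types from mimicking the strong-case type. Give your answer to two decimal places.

Moderate-case type (on-path payoff 308 − 47×1.4 = 242.2) won't mimic when 242.2 ≥ 498 − 47·p*, i.e. p* ≥ 5.44.
Weak-case type (on-path payoff 225) won't mimic when 225 ≥ 498 − 57·p*, i.e. p* ≥ 4.79.
Both must hold, so p* = max(4.79, 5.44) = 5.44. The moderate-case type's constraint binds.

5.44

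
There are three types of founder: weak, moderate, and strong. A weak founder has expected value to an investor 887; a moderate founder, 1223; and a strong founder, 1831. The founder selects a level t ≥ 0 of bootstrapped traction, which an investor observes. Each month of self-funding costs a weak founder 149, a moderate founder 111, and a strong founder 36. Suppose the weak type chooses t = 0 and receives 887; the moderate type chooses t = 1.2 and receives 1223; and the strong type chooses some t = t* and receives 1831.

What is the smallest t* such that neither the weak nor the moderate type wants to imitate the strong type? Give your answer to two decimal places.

6.68

Moderate type (on-path payoff 1223 − 111×1.2 = 1089.8) won't mimic when 1089.8 ≥ 1831 − 111·t*, i.e. t* ≥ 6.68.
Weak type (on-path payoff 887) won't mimic when 887 ≥ 1831 − 149·t*, i.e. t* ≥ 6.34.
Both must hold, so t* = max(6.34, 6.68) = 6.68. The moderate type's constraint binds.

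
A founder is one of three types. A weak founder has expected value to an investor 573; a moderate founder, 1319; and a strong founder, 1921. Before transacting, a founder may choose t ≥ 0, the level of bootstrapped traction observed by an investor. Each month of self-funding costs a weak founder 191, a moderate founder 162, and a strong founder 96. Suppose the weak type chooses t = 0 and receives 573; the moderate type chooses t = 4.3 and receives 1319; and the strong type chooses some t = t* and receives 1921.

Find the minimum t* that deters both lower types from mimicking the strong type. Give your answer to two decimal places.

8.02

Moderate type (on-path payoff 1319 − 162×4.3 = 622.4) won't mimic when 622.4 ≥ 1921 − 162·t*, i.e. t* ≥ 8.02.
Weak type (on-path payoff 573) won't mimic when 573 ≥ 1921 − 191·t*, i.e. t* ≥ 7.06.
Both must hold, so t* = max(7.06, 8.02) = 8.02. The moderate type's constraint binds.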